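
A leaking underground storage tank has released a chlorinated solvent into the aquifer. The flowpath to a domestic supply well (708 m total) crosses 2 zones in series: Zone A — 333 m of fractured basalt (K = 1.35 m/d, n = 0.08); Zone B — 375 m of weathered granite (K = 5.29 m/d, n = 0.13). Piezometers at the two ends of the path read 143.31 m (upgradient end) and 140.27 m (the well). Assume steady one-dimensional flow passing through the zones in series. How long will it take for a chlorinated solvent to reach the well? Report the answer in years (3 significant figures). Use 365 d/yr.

21.6 years

Total head drop ΔH = 143.31 − 140.27 = 3.04 m
Continuity: the same q passes through each zone, so ΔH = q·Σ(L_j/K_j) — the zones act as resistances in series.
Σ(L/K) = 333/1.35 + 375/5.29 = 246.7 + 70.89 = 317.6 d
q = ΔH / Σ(L/K) = 3.04 / 317.6 = 0.009573 m/d (same in every zone)
Zone A: v = q/n = 0.009573/0.08 = 0.1197 m/d → t_A = 333/0.1197 = 2783 d
Zone B: v = q/n = 0.009573/0.13 = 0.07364 m/d → t_B = 375/0.07364 = 5092 d
Total t = 2783 + 5092 = 7875 d
   = 7875 / 365 = 21.6 yr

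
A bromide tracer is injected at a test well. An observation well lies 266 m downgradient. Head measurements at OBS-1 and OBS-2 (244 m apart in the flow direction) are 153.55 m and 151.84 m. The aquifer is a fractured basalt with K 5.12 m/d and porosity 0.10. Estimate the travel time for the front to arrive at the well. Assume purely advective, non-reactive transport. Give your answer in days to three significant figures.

741 days

Hydraulic gradient i = (153.55 − 151.84) / 244 = 1.71 / 244 = 0.007008
Specific discharge q = 5.12 × 0.007008 = 0.03588 m/d
Seepage velocity v = q / n = 0.03588 / 0.10 = 0.3588 m/d
t = L / v = 266 / 0.3588 = 741.3 d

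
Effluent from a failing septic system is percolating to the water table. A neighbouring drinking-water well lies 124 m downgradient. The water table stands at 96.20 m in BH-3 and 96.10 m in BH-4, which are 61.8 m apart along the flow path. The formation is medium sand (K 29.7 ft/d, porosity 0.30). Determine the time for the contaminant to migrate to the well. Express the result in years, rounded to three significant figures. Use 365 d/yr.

Hydraulic gradient i = (96.20 − 96.10) / 61.8 = 0.10 / 61.8 = 0.001618
K = 29.7 ft/d × 0.3048 = 9.053 m/d
Darcy flux q = K·i = 9.053 × 0.001618 = 0.01465 m/d
Seepage velocity v = q / n = 0.01465 / 0.30 = 0.04883 m/d
t = L / v = 124 / 0.04883 = 2540 d
   = 2540 / 365 = 6.96 yr

6.96 years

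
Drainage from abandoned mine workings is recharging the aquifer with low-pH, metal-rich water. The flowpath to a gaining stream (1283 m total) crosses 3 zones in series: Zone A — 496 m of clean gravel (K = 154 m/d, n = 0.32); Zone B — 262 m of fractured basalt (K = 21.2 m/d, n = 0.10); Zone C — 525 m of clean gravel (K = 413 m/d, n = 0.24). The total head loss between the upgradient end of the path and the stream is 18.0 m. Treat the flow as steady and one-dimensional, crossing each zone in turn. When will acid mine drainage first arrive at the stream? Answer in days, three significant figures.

291 days

Continuity: the same q passes through each zone, so ΔH = q·Σ(L_j/K_j) — the zones act as resistances in series.
Σ(L/K) = 496/154 + 262/21.2 + 525/413 = 3.221 + 12.36 + 1.271 = 16.85 d
q = ΔH / Σ(L/K) = 18.0 / 16.85 = 1.068 m/d (same in every zone)
Zone A: v = q/n = 1.068/0.32 = 3.338 m/d → t_A = 496/3.338 = 148.6 d
Zone B: v = q/n = 1.068/0.10 = 10.68 m/d → t_B = 262/10.68 = 24.53 d
Zone C: v = q/n = 1.068/0.24 = 4.451 m/d → t_C = 525/4.451 = 118.0 d
Total t = 148.6 + 24.53 + 118.0 = 291.1 d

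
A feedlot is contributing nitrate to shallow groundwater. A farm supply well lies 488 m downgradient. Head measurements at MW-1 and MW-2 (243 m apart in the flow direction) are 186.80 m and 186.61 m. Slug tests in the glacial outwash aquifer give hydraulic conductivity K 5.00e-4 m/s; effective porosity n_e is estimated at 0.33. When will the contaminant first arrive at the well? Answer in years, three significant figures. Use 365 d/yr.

13.1 years

Hydraulic gradient i = (186.80 − 186.61) / 243 = 0.19 / 243 = 7.819e-4
K = 5.00e-4 m/s × 86400 s/d = 43.20 m/d
q = Ki = 43.20 × 7.819e-4 = 0.03378 m/d
v_s = q/n_e = 0.03378/0.33 = 0.1024 m/d
t = L / v = 488 / 0.1024 = 4768 d
   = 4768 / 365 = 13.1 yr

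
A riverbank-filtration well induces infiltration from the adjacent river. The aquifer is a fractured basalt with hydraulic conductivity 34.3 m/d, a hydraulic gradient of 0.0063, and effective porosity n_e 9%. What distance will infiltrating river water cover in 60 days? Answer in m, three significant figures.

144 m

q = Ki = 34.3 × 0.0063 = 0.2161 m/d
Average linear velocity = 0.2161 / 0.09 = 2.401 m/d
L = v × T = 2.401 × 60 = 144.1 m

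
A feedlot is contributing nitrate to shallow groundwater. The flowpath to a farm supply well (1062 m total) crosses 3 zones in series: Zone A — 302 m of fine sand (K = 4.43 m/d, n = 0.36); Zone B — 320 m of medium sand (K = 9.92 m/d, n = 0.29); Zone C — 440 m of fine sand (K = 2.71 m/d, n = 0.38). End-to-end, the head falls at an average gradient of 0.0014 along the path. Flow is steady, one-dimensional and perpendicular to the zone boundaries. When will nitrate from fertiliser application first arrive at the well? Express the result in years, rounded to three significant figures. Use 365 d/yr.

Continuity: the same q passes through each zone, so ΔH = q·Σ(L_j/K_j) — the zones act as resistances in series.
Σ(L/K) = 302/4.43 + 320/9.92 + 440/2.71 = 68.17 + 32.26 + 162.4 = 262.8 d
K_eq = L_total / Σ(L/K) = 1062 / 262.8 = 4.041 m/d
q = K_eq · i = 4.041 × 0.0014 = 0.005658 m/d (same in every zone)
Zone A: v = q/n = 0.005658/0.36 = 0.01572 m/d → t_A = 302/0.01572 = 19220 d
Zone B: v = q/n = 0.005658/0.29 = 0.01951 m/d → t_B = 320/0.01951 = 16400 d
Zone C: v = q/n = 0.005658/0.38 = 0.01489 m/d → t_C = 440/0.01489 = 29550 d
Total t = 19220 + 16400 + 29550 = 65170 d
   = 65170 / 365 = 179 yr

179 years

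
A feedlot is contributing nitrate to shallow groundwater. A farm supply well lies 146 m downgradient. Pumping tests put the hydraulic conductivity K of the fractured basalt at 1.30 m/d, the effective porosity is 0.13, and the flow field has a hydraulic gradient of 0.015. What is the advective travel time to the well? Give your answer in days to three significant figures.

973 days

Darcy flux q = K·i = 1.30 × 0.015 = 0.01950 m/d
Average linear velocity = 0.01950 / 0.13 = 0.1500 m/d
t = L / v = 146 / 0.1500 = 973.3 d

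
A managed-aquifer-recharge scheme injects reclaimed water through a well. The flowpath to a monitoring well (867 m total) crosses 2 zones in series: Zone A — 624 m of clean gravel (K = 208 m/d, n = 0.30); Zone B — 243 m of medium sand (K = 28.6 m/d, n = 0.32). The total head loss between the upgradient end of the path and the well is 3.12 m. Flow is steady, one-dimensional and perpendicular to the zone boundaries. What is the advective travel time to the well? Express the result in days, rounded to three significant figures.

Continuity: the same q passes through each zone, so ΔH = q·Σ(L_j/K_j) — the zones act as resistances in series.
Σ(L/K) = 624/208 + 243/28.6 = 3.000 + 8.497 = 11.50 d
q = ΔH / Σ(L/K) = 3.12 / 11.50 = 0.2714 m/d (same in every zone)
Zone A: v = q/n = 0.2714/0.30 = 0.9046 m/d → t_A = 624/0.9046 = 689.8 d
Zone B: v = q/n = 0.2714/0.32 = 0.8481 m/d → t_B = 243/0.8481 = 286.5 d
Total t = 689.8 + 286.5 = 976.3 d

976 days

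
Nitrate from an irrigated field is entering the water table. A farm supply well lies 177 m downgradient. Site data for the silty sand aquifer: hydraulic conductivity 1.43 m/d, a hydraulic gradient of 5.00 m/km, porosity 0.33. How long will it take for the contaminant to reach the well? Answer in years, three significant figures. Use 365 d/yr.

q = Ki = 1.43 × 0.0050 = 0.007150 m/d
v = Ki/n = 1.43·0.0050/0.33 = 0.02167 m/d
t = L / v = 177 / 0.02167 = 8169 d
   = 8169 / 365 = 22.4 yr

22.4 years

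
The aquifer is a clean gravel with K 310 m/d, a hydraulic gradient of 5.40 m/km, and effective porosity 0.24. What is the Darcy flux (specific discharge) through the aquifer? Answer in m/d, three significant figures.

1.67 m/d

Darcy flux q = K·i = 310 × 0.0054 = 1.674 m/d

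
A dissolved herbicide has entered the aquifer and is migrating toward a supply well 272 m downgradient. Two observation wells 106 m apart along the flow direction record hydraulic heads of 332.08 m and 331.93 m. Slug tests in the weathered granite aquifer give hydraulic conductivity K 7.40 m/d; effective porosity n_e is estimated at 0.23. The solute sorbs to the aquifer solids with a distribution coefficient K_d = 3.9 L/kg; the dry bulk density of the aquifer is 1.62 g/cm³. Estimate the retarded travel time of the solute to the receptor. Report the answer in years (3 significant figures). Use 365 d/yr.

Hydraulic gradient i = (332.08 − 331.93) / 106 = 0.15 / 106 = 0.001415
Darcy flux q = K·i = 7.40 × 0.001415 = 0.01047 m/d
Seepage velocity v = q / n = 0.01047 / 0.23 = 0.04553 m/d
Retardation R = 1 + ρ_b·K_d/n = 1 + 1.62×3.9/0.23 = 28.47
Contaminant velocity v_c = v/R = 0.04553/28.47 = 0.001599 m/d
t = L/v_c = 272/0.001599 = 170100 d
   = 170100/365 = 466 yr

466 years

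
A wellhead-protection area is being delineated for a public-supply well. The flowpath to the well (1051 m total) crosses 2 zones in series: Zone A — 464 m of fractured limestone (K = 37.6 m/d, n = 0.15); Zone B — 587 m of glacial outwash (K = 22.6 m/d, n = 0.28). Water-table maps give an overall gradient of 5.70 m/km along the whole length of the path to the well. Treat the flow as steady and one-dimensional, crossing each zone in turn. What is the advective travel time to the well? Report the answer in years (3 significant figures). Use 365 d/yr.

4.10 years

Steady 1-D flow in series ⇒ the Darcy flux q is identical in every zone and the zone head losses add (resistances L/K in series).
Σ(L/K) = 464/37.6 + 587/22.6 = 12.34 + 25.97 = 38.31 d
K_eq = L_total / Σ(L/K) = 1051 / 38.31 = 27.43 m/d
q = K_eq · i = 27.43 × 0.0057 = 0.1564 m/d (same in every zone)
Zone A: v = q/n = 0.1564/0.15 = 1.042 m/d → t_A = 464/1.042 = 445.1 d
Zone B: v = q/n = 0.1564/0.28 = 0.5584 m/d → t_B = 587/0.5584 = 1051 d
Total t = 445.1 + 1051 = 1496 d
   = 1496 / 365 = 4.10 yr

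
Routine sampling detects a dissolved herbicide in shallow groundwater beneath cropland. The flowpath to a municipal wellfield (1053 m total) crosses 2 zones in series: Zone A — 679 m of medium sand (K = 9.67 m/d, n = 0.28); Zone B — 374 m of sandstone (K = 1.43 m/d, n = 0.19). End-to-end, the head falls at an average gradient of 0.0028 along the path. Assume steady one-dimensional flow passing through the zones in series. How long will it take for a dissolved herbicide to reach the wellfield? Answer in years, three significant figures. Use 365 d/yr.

Steady 1-D flow in series ⇒ the Darcy flux q is identical in every zone and the zone head losses add (resistances L/K in series).
Σ(L/K) = 679/9.67 + 374/1.43 = 70.22 + 261.5 = 331.8 d
K_eq = L_total / Σ(L/K) = 1053 / 331.8 = 3.174 m/d
q = K_eq · i = 3.174 × 0.0028 = 0.008887 m/d (same in every zone)
Zone A: v = q/n = 0.008887/0.28 = 0.03174 m/d → t_A = 679/0.03174 = 21390 d
Zone B: v = q/n = 0.008887/0.19 = 0.04678 m/d → t_B = 374/0.04678 = 7996 d
Total t = 21390 + 7996 = 29390 d
   = 29390 / 365 = 80.5 yr

80.5 years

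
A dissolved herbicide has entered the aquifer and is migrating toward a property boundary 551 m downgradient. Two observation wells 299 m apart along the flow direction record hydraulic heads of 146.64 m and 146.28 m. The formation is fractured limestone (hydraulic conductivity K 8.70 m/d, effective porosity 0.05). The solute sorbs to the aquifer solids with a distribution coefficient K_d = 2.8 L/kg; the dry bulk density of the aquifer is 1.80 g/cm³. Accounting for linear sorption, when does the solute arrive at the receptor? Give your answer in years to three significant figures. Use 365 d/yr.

734 years

Hydraulic gradient i = (146.64 − 146.28) / 299 = 0.36 / 299 = 0.001204
Darcy flux q = K·i = 8.70 × 0.001204 = 0.01047 m/d
v = Ki/n = 8.70·0.001204/0.05 = 0.2095 m/d
Retardation R = 1 + ρ_b·K_d/n = 1 + 1.80×2.8/0.05 = 101.8
Contaminant velocity v_c = v/R = 0.2095/101.8 = 0.002058 m/d
t = L/v_c = 551/0.002058 = 267700 d
   = 267700/365 = 734 yr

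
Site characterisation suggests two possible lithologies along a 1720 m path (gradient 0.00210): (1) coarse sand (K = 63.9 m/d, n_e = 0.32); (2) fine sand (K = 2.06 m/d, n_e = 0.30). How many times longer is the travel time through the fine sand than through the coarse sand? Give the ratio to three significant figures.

Unit 1 (coarse sand): v = 63.9×0.0021/0.32 = 0.4193 m/d, t = 1720/0.4193 = 4102 d
Unit 2 (fine sand): v = 2.06×0.0021/0.30 = 0.01442 m/d, t = 1720/0.01442 = 119300 d
t(fine sand) / t(coarse sand) = 119300/4102 = 29.1

29.1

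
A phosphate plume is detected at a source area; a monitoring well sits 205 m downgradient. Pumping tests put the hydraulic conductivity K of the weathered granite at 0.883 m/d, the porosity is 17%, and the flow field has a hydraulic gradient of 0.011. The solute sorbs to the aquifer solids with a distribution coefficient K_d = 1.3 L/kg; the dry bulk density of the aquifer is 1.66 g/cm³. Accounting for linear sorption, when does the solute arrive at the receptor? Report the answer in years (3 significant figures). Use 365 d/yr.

135 years

Specific discharge q = 0.883 × 0.011 = 0.009713 m/d
v = Ki/n = 0.883·0.011/0.17 = 0.05714 m/d
Retardation R = 1 + ρ_b·K_d/n = 1 + 1.66×1.3/0.17 = 13.69
Contaminant velocity v_c = v/R = 0.05714/13.69 = 0.004172 m/d
t = L/v_c = 205/0.004172 = 49130 d
   = 49130/365 = 135 yr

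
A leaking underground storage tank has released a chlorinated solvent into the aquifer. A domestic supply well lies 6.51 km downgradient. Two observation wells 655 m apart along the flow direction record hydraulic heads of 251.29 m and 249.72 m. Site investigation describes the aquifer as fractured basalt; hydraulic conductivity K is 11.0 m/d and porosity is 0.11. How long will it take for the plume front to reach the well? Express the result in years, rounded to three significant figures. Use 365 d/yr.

74.4 years

Hydraulic gradient i = (251.29 − 249.72) / 655 = 1.57 / 655 = 0.002397
q = Ki = 11.0 × 0.002397 = 0.02637 m/d
Average linear velocity = 0.02637 / 0.11 = 0.2397 m/d
L = 6.51 km = 6510 m
t = L / v = 6510 / 0.2397 = 27160 d
   = 27160 / 365 = 74.4 yr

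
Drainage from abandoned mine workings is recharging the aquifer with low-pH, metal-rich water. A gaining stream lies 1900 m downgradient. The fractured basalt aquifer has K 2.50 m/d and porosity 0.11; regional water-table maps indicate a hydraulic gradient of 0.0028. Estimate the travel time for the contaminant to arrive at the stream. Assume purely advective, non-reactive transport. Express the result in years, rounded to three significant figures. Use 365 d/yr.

Darcy flux q = K·i = 2.50 × 0.0028 = 0.007000 m/d
v = Ki/n = 2.50·0.0028/0.11 = 0.06364 m/d
t = L / v = 1900 / 0.06364 = 29860 d
   = 29860 / 365 = 81.8 yr

81.8 years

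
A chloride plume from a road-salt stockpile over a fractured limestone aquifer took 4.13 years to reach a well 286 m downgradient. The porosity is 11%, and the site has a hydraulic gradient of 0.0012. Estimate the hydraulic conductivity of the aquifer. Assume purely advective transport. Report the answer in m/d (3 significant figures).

t = 4.13 years = 1507 d
v = L / t = 286 / 1507 = 0.1897 m/d
K = v · n / i = 0.1897 × 0.11 / 0.0012 = 17.4 m/d

17.4 m/d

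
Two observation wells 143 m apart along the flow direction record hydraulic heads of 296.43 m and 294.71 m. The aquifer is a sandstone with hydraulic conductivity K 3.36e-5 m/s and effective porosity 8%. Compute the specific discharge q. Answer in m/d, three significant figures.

0.0349 m/d

Hydraulic gradient i = (296.43 − 294.71) / 143 = 1.72 / 143 = 0.01203
K = 3.36e-5 m/s × 86400 s/d = 2.903 m/d
q = Ki = 2.903 × 0.01203 = 0.03492 m/d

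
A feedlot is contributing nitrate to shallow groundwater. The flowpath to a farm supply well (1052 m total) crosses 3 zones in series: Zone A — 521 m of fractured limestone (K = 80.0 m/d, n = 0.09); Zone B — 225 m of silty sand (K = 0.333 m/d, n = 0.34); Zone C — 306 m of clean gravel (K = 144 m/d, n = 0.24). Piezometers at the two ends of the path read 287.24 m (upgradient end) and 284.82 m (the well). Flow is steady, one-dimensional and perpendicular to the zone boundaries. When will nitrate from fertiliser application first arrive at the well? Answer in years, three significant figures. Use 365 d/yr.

152 years

Total head drop ΔH = 287.24 − 284.82 = 2.42 m
Steady 1-D flow in series ⇒ the Darcy flux q is identical in every zone and the zone head losses add (resistances L/K in series).
Σ(L/K) = 521/80.0 + 225/0.333 + 306/144 = 6.513 + 675.7 + 2.125 = 684.3 d
q = ΔH / Σ(L/K) = 2.42 / 684.3 = 0.003536 m/d (same in every zone)
Zone A: v = q/n = 0.003536/0.09 = 0.03929 m/d → t_A = 521/0.03929 = 13260 d
Zone B: v = q/n = 0.003536/0.34 = 0.01040 m/d → t_B = 225/0.01040 = 21630 d
Zone C: v = q/n = 0.003536/0.24 = 0.01473 m/d → t_C = 306/0.01473 = 20770 d
Total t = 13260 + 21630 + 20770 = 55660 d
   = 55660 / 365 = 152 yr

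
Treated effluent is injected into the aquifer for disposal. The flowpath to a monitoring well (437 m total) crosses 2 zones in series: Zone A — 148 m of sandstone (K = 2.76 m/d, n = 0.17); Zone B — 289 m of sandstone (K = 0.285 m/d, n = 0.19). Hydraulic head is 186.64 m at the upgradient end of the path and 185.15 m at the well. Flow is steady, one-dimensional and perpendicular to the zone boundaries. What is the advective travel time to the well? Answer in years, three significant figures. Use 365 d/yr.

Total head drop ΔH = 186.64 − 185.15 = 1.49 m
Steady 1-D flow in series ⇒ the Darcy flux q is identical in every zone and the zone head losses add (resistances L/K in series).
Σ(L/K) = 148/2.76 + 289/0.285 = 53.62 + 1014 = 1068 d
q = ΔH / Σ(L/K) = 1.49 / 1068 = 0.001396 m/d (same in every zone)
Zone A: v = q/n = 0.001396/0.17 = 0.008209 m/d → t_A = 148/0.008209 = 18030 d
Zone B: v = q/n = 0.001396/0.19 = 0.007345 m/d → t_B = 289/0.007345 = 39350 d
Total t = 18030 + 39350 = 57370 d
   = 57370 / 365 = 157 yr

157 years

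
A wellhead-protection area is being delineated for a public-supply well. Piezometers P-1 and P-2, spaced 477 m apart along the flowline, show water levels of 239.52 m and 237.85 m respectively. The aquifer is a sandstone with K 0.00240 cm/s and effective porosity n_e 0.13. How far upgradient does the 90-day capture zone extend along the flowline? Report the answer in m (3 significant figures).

Hydraulic gradient i = (239.52 − 237.85) / 477 = 1.67 / 477 = 0.003501
K = 0.00240 cm/s × 864 = 2.074 m/d
Specific discharge q = 2.074 × 0.003501 = 0.007260 m/d
Seepage velocity v = q / n = 0.007260 / 0.13 = 0.05584 m/d
L = v × T = 0.05584 × 90 = 5.026 m

5.03 m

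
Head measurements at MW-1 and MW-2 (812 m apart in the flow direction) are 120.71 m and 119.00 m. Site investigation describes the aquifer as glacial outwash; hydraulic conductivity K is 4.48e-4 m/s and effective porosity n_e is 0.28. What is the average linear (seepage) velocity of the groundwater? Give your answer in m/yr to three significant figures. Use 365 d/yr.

106 m/yr

Hydraulic gradient i = (120.71 − 119.00) / 812 = 1.71 / 812 = 0.002106
K = 4.48e-4 m/s × 86400 s/d = 38.71 m/d
q = Ki = 38.71 × 0.002106 = 0.08151 m/d
v = Ki/n = 38.71·0.002106/0.28 = 0.2911 m/d
   = 0.2911 × 365 = 106 m/yr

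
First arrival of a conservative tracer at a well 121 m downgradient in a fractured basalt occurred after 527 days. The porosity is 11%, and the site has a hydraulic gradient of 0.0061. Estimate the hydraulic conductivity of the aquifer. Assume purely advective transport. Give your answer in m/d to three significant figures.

4.14 m/d

v = L / t = 121 / 527 = 0.2296 m/d
K = v · n / i = 0.2296 × 0.11 / 0.0061 = 4.14 m/d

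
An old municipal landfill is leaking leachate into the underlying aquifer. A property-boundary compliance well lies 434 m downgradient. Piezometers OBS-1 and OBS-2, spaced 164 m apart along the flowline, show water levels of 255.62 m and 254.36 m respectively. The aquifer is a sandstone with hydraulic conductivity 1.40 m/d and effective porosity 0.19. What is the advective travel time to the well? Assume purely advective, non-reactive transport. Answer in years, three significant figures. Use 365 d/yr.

21.0 years

Hydraulic gradient i = (255.62 − 254.36) / 164 = 1.26 / 164 = 0.007683
Darcy flux q = K·i = 1.40 × 0.007683 = 0.01076 m/d
v = Ki/n = 1.40·0.007683/0.19 = 0.05661 m/d
t = L / v = 434 / 0.05661 = 7666 d
   = 7666 / 365 = 21.0 yr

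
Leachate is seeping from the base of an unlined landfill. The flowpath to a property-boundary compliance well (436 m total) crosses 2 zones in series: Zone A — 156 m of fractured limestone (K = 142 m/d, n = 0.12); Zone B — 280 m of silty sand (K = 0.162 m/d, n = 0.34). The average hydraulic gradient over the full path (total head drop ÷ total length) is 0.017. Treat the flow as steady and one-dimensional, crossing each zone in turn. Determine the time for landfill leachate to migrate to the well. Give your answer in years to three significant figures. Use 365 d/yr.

Steady 1-D flow in series ⇒ the Darcy flux q is identical in every zone and the zone head losses add (resistances L/K in series).
Σ(L/K) = 156/142 + 280/0.162 = 1.099 + 1728 = 1729 d
K_eq = L_total / Σ(L/K) = 436 / 1729 = 0.2521 m/d
q = K_eq · i = 0.2521 × 0.017 = 0.004286 m/d (same in every zone)
Zone A: v = q/n = 0.004286/0.12 = 0.03571 m/d → t_A = 156/0.03571 = 4368 d
Zone B: v = q/n = 0.004286/0.34 = 0.01260 m/d → t_B = 280/0.01260 = 22210 d
Total t = 4368 + 22210 = 26580 d
   = 26580 / 365 = 72.8 yr

72.8 years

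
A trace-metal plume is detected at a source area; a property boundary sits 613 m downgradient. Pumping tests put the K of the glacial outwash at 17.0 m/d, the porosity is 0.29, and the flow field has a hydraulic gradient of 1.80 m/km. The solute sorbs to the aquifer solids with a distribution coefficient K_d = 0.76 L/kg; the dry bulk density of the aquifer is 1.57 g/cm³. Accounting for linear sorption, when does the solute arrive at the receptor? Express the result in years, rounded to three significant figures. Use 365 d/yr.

81.4 years

q = Ki = 17.0 × 0.0018 = 0.03060 m/d
Average linear velocity = 0.03060 / 0.29 = 0.1055 m/d
Retardation R = 1 + ρ_b·K_d/n = 1 + 1.57×0.76/0.29 = 5.114
Contaminant velocity v_c = v/R = 0.1055/5.114 = 0.02063 m/d
t = L/v_c = 613/0.02063 = 29710 d
   = 29710/365 = 81.4 yr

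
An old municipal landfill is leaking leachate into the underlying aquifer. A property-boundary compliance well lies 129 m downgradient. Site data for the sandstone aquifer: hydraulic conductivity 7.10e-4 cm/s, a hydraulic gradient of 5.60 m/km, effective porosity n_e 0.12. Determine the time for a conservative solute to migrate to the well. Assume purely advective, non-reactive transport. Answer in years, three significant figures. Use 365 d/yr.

12.3 years

K = 7.10e-4 cm/s × 864 = 0.6134 m/d
Darcy flux q = K·i = 0.6134 × 0.0056 = 0.003435 m/d
Average linear velocity = 0.003435 / 0.12 = 0.02863 m/d
t = L / v = 129 / 0.02863 = 4506 d
   = 4506 / 365 = 12.3 yr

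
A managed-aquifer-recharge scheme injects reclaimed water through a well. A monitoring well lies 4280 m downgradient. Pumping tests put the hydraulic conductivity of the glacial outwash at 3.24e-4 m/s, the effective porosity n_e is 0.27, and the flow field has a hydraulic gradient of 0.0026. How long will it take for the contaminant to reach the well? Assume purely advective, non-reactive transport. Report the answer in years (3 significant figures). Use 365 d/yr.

K = 3.24e-4 m/s × 86400 s/d = 27.99 m/d
Specific discharge q = 27.99 × 0.0026 = 0.07278 m/d
Average linear velocity = 0.07278 / 0.27 = 0.2696 m/d
t = L / v = 4280 / 0.2696 = 15880 d
   = 15880 / 365 = 43.5 yr

43.5 years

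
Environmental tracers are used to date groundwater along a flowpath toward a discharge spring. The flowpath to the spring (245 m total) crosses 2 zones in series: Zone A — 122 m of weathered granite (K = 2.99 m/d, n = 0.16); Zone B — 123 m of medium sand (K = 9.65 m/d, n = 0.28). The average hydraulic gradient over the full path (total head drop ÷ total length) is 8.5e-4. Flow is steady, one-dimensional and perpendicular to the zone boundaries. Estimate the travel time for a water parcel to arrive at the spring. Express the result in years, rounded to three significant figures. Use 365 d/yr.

38.0 years

Continuity: the same q passes through each zone, so ΔH = q·Σ(L_j/K_j) — the zones act as resistances in series.
Σ(L/K) = 122/2.99 + 123/9.65 = 40.80 + 12.75 = 53.55 d
K_eq = L_total / Σ(L/K) = 245 / 53.55 = 4.575 m/d
q = K_eq · i = 4.575 × 8.5e-4 = 0.003889 m/d (same in every zone)
Zone A: v = q/n = 0.003889/0.16 = 0.02431 m/d → t_A = 122/0.02431 = 5019 d
Zone B: v = q/n = 0.003889/0.28 = 0.01389 m/d → t_B = 123/0.01389 = 8856 d
Total t = 5019 + 8856 = 13880 d
   = 13880 / 365 = 38.0 yr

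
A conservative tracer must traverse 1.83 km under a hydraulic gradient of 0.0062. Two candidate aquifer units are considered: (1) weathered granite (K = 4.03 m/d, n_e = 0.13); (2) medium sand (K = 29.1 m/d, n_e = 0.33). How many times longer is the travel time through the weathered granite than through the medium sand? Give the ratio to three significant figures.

Unit 1 (weathered granite): v = 4.03×0.0062/0.13 = 0.1922 m/d, t = 1830/0.1922 = 9521 d
Unit 2 (medium sand): v = 29.1×0.0062/0.33 = 0.5467 m/d, t = 1830/0.5467 = 3347 d
t(weathered granite) / t(medium sand) = 9521/3347 = 2.84

2.84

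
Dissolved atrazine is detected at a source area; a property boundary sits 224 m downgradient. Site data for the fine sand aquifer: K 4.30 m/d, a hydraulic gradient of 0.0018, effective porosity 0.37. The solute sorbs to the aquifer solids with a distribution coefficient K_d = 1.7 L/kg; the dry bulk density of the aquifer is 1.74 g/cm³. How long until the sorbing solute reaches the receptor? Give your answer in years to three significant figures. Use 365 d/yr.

264 years

q = Ki = 4.30 × 0.0018 = 0.007740 m/d
v = Ki/n = 4.30·0.0018/0.37 = 0.02092 m/d
Retardation R = 1 + ρ_b·K_d/n = 1 + 1.74×1.7/0.37 = 8.995
Contaminant velocity v_c = v/R = 0.02092/8.995 = 0.002326 m/d
t = L/v_c = 224/0.002326 = 96310 d
   = 96310/365 = 264 yr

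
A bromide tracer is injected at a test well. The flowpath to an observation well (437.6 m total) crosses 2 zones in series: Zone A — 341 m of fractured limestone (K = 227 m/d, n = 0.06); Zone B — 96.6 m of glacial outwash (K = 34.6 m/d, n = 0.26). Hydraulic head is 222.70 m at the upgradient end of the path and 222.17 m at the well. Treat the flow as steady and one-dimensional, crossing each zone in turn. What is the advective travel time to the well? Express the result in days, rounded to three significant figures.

Total head drop ΔH = 222.70 − 222.17 = 0.53 m
Continuity: the same q passes through each zone, so ΔH = q·Σ(L_j/K_j) — the zones act as resistances in series.
Σ(L/K) = 341/227 + 96.6/34.6 = 1.502 + 2.792 = 4.294 d
q = ΔH / Σ(L/K) = 0.53 / 4.294 = 0.1234 m/d (same in every zone)
Zone A: v = q/n = 0.1234/0.06 = 2.057 m/d → t_A = 341/2.057 = 165.8 d
Zone B: v = q/n = 0.1234/0.26 = 0.4747 m/d → t_B = 96.6/0.4747 = 203.5 d
Total t = 165.8 + 203.5 = 369.3 d

369 days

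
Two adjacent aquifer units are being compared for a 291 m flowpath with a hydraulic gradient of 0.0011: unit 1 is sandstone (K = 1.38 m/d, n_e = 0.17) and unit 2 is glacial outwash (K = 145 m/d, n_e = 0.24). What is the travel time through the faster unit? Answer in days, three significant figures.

438 days

Unit 1 (sandstone): v = 1.38×0.0011/0.17 = 0.008929 m/d, t = 291/0.008929 = 32590 d
Unit 2 (glacial outwash): v = 145×0.0011/0.24 = 0.6646 m/d, t = 291/0.6646 = 437.9 d
Faster unit: t = 438 d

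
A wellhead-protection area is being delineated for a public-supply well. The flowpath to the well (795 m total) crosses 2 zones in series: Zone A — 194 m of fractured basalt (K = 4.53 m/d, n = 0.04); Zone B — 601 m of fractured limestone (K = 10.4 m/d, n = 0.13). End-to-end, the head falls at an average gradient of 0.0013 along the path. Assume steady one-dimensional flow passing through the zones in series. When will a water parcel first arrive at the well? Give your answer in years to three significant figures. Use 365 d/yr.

Steady 1-D flow in series ⇒ the Darcy flux q is identical in every zone and the zone head losses add (resistances L/K in series).
Σ(L/K) = 194/4.53 + 601/10.4 = 42.83 + 57.79 = 100.6 d
K_eq = L_total / Σ(L/K) = 795 / 100.6 = 7.901 m/d
q = K_eq · i = 7.901 × 0.0013 = 0.01027 m/d (same in every zone)
Zone A: v = q/n = 0.01027/0.04 = 0.2568 m/d → t_A = 194/0.2568 = 755.5 d
Zone B: v = q/n = 0.01027/0.13 = 0.07901 m/d → t_B = 601/0.07901 = 7606 d
Total t = 755.5 + 7606 = 8362 d
   = 8362 / 365 = 22.9 yr

22.9 years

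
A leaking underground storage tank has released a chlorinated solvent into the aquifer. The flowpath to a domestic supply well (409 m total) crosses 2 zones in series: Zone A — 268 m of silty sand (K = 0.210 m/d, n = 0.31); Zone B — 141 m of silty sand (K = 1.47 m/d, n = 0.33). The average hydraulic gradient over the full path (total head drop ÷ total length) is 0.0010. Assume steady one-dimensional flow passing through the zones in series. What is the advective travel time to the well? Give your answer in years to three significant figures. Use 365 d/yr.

Steady 1-D flow in series ⇒ the Darcy flux q is identical in every zone and the zone head losses add (resistances L/K in series).
Σ(L/K) = 268/0.210 + 141/1.47 = 1276 + 95.92 = 1372 d
K_eq = L_total / Σ(L/K) = 409 / 1372 = 0.2981 m/d
q = K_eq · i = 0.2981 × 0.0010 = 2.981e-4 m/d (same in every zone)
Zone A: v = q/n = 2.981e-4/0.31 = 9.616e-4 m/d → t_A = 268/9.616e-4 = 278700 d
Zone B: v = q/n = 2.981e-4/0.33 = 9.033e-4 m/d → t_B = 141/9.033e-4 = 156100 d
Total t = 278700 + 156100 = 434800 d
   = 434800 / 365 = 1190 yr

1190 years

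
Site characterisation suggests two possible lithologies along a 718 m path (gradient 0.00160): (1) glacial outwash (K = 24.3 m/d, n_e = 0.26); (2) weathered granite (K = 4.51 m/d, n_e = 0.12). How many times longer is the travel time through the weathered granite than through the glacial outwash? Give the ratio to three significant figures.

2.49

Unit 1 (glacial outwash): v = 24.3×0.0016/0.26 = 0.1495 m/d, t = 718/0.1495 = 4801 d
Unit 2 (weathered granite): v = 4.51×0.0016/0.12 = 0.06013 m/d, t = 718/0.06013 = 11940 d
t(weathered granite) / t(glacial outwash) = 11940/4801 = 2.49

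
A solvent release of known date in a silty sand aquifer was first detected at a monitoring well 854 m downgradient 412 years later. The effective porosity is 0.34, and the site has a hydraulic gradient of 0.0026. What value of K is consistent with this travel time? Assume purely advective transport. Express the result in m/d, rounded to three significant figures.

0.743 m/d

t = 412 years = 150400 d
v = L / t = 854 / 150400 = 0.005679 m/d
K = v · n / i = 0.005679 × 0.34 / 0.0026 = 0.743 m/d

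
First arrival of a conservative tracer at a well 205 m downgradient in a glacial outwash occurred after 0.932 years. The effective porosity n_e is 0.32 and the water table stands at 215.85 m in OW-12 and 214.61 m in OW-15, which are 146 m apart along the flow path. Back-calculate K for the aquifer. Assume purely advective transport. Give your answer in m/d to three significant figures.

22.7 m/d

Hydraulic gradient i = (215.85 − 214.61) / 146 = 1.24 / 146 = 0.008493
t = 0.932 years = 340.2 d
v = L / t = 205 / 340.2 = 0.6026 m/d
K = v · n / i = 0.6026 × 0.32 / 0.008493 = 22.7 m/d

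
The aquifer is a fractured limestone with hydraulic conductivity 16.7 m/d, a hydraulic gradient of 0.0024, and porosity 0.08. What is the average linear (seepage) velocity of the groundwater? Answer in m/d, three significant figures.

0.501 m/d

Darcy flux q = K·i = 16.7 × 0.0024 = 0.04008 m/d
Average linear velocity = 0.04008 / 0.08 = 0.5010 m/d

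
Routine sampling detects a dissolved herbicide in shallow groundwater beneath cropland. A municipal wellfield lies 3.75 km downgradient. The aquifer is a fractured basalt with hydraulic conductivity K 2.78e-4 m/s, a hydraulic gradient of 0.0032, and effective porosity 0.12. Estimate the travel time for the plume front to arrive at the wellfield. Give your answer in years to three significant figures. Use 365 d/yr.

16.0 years

K = 2.78e-4 m/s × 86400 s/d = 24.02 m/d
Darcy flux q = K·i = 24.02 × 0.0032 = 0.07686 m/d
Average linear velocity = 0.07686 / 0.12 = 0.6405 m/d
L = 3.75 km = 3750 m
t = L / v = 3750 / 0.6405 = 5855 d
   = 5855 / 365 = 16.0 yr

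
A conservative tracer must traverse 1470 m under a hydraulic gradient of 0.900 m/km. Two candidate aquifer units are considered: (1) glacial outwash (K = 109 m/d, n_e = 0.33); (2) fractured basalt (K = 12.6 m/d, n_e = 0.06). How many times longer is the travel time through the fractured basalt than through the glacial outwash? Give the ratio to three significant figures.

1.57

Unit 1 (glacial outwash): v = 109×9.0e-4/0.33 = 0.2973 m/d, t = 1470/0.2973 = 4945 d
Unit 2 (fractured basalt): v = 12.6×9.0e-4/0.06 = 0.1890 m/d, t = 1470/0.1890 = 7778 d
t(fractured basalt) / t(glacial outwash) = 7778/4945 = 1.57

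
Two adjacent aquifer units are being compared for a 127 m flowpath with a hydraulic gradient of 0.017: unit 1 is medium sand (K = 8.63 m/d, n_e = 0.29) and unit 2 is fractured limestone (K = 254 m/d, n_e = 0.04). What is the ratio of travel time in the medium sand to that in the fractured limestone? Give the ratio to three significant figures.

Unit 1 (medium sand): v = 8.63×0.017/0.29 = 0.5059 m/d, t = 127/0.5059 = 251.0 d
Unit 2 (fractured limestone): v = 254×0.017/0.04 = 108.0 m/d, t = 127/108.0 = 1.176 d
t(medium sand) / t(fractured limestone) = 251.0/1.176 = 213

213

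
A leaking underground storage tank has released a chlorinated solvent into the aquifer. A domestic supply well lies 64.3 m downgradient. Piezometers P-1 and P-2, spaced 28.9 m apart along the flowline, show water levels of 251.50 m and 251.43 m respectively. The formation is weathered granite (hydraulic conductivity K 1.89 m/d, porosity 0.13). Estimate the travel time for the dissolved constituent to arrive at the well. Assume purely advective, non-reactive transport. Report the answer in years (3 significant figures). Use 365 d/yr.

Hydraulic gradient i = (251.50 − 251.43) / 28.9 = 0.07 / 28.9 = 0.002422
Darcy flux q = K·i = 1.89 × 0.002422 = 0.004578 m/d
v = Ki/n = 1.89·0.002422/0.13 = 0.03521 m/d
t = L / v = 64.3 / 0.03521 = 1826 d
   = 1826 / 365 = 5.00 yr

5.00 years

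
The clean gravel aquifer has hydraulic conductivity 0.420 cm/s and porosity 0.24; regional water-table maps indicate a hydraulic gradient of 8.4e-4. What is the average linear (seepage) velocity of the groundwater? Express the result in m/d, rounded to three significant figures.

1.27 m/d

K = 0.420 cm/s × 864 = 362.9 m/d
q = Ki = 362.9 × 8.4e-4 = 0.3048 m/d
Average linear velocity = 0.3048 / 0.24 = 1.270 m/d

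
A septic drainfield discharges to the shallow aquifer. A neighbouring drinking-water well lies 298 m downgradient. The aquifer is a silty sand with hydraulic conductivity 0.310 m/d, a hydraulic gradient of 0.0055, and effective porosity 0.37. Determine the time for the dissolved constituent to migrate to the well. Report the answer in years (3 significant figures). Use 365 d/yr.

177 years

Specific discharge q = 0.310 × 0.0055 = 0.001705 m/d
v = Ki/n = 0.310·0.0055/0.37 = 0.004608 m/d
t = L / v = 298 / 0.004608 = 64670 d
   = 64670 / 365 = 177 yr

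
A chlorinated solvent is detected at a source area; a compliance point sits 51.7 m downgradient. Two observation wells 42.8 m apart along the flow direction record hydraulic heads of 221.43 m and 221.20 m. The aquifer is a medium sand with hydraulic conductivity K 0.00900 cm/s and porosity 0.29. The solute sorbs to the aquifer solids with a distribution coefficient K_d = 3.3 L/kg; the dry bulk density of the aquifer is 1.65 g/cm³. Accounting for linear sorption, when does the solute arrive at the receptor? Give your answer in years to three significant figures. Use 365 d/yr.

Hydraulic gradient i = (221.43 − 221.20) / 42.8 = 0.23 / 42.8 = 0.005374
K = 0.00900 cm/s × 864 = 7.776 m/d
q = Ki = 7.776 × 0.005374 = 0.04179 m/d
Seepage velocity v = q / n = 0.04179 / 0.29 = 0.1441 m/d
Retardation R = 1 + ρ_b·K_d/n = 1 + 1.65×3.3/0.29 = 19.78
Contaminant velocity v_c = v/R = 0.1441/19.78 = 0.007286 m/d
t = L/v_c = 51.7/0.007286 = 7096 d
   = 7096/365 = 19.4 yr

19.4 years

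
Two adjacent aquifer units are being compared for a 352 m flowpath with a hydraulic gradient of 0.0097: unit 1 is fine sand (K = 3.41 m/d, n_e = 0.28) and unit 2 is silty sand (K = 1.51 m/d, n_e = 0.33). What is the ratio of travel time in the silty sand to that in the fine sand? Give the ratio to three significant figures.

Unit 1 (fine sand): v = 3.41×0.0097/0.28 = 0.1181 m/d, t = 352/0.1181 = 2980 d
Unit 2 (silty sand): v = 1.51×0.0097/0.33 = 0.04438 m/d, t = 352/0.04438 = 7931 d
t(silty sand) / t(fine sand) = 7931/2980 = 2.66

2.66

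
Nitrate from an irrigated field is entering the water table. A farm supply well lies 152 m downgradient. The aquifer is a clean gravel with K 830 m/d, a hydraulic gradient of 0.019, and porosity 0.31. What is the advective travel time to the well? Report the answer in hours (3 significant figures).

Specific discharge q = 830 × 0.019 = 15.77 m/d
v = Ki/n = 830·0.019/0.31 = 50.87 m/d
t = L / v = 152 / 50.87 = 2.988 d
   = 2.988 × 24 = 71.7 h

71.7 hours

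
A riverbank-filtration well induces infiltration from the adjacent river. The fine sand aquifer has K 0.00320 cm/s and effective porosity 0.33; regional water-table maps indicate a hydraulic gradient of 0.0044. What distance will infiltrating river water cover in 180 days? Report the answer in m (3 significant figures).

6.64 m

K = 0.00320 cm/s × 864 = 2.765 m/d
q = Ki = 2.765 × 0.0044 = 0.01217 m/d
Average linear velocity = 0.01217 / 0.33 = 0.03686 m/d
L = v × T = 0.03686 × 180 = 6.636 m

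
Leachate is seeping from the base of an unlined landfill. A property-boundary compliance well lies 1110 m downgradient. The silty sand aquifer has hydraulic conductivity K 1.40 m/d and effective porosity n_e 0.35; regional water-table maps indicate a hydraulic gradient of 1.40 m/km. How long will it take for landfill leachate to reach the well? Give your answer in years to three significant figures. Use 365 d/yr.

543 years

Darcy flux q = K·i = 1.40 × 0.0014 = 0.001960 m/d
Seepage velocity v = q / n = 0.001960 / 0.35 = 0.005600 m/d
t = L / v = 1110 / 0.005600 = 198200 d
   = 198200 / 365 = 543 yr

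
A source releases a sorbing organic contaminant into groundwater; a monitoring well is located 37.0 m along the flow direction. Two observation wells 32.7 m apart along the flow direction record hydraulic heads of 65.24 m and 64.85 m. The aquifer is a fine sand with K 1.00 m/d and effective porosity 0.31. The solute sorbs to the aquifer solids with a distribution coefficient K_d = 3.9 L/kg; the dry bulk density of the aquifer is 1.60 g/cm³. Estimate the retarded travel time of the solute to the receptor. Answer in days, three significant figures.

Hydraulic gradient i = (65.24 − 64.85) / 32.7 = 0.39 / 32.7 = 0.01193
Specific discharge q = 1.00 × 0.01193 = 0.01193 m/d
Average linear velocity = 0.01193 / 0.31 = 0.03847 m/d
Retardation R = 1 + ρ_b·K_d/n = 1 + 1.60×3.9/0.31 = 21.13
Contaminant velocity v_c = v/R = 0.03847/21.13 = 0.001821 m/d
t = L/v_c = 37.0/0.001821 = 20320 d

20300 days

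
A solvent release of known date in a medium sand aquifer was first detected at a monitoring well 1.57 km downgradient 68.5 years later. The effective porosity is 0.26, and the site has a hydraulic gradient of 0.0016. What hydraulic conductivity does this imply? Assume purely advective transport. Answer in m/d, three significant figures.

t = 68.5 years = 25000 d
L = 1.57 km = 1570 m
v = L / t = 1570 / 25000 = 0.06279 m/d
K = v · n / i = 0.06279 × 0.26 / 0.0016 = 10.2 m/d

10.2 m/d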